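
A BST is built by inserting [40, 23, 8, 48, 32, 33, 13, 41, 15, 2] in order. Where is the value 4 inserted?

Starting tree (level order): [40, 23, 48, 8, 32, 41, None, 2, 13, None, 33, None, None, None, None, None, 15]
Insertion path: 40 -> 23 -> 8 -> 2
Result: insert 4 as right child of 2
Final tree (level order): [40, 23, 48, 8, 32, 41, None, 2, 13, None, 33, None, None, None, 4, None, 15]


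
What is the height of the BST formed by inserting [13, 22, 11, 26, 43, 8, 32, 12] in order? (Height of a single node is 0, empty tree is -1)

Insertion order: [13, 22, 11, 26, 43, 8, 32, 12]
Tree (level-order array): [13, 11, 22, 8, 12, None, 26, None, None, None, None, None, 43, 32]
Compute height bottom-up (empty subtree = -1):
  height(8) = 1 + max(-1, -1) = 0
  height(12) = 1 + max(-1, -1) = 0
  height(11) = 1 + max(0, 0) = 1
  height(32) = 1 + max(-1, -1) = 0
  height(43) = 1 + max(0, -1) = 1
  height(26) = 1 + max(-1, 1) = 2
  height(22) = 1 + max(-1, 2) = 3
  height(13) = 1 + max(1, 3) = 4
Height = 4


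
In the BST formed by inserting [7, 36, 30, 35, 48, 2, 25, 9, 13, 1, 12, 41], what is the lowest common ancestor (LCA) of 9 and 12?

Tree insertion order: [7, 36, 30, 35, 48, 2, 25, 9, 13, 1, 12, 41]
Tree (level-order array): [7, 2, 36, 1, None, 30, 48, None, None, 25, 35, 41, None, 9, None, None, None, None, None, None, 13, 12]
In a BST, the LCA of p=9, q=12 is the first node v on the
root-to-leaf path with p <= v <= q (go left if both < v, right if both > v).
Walk from root:
  at 7: both 9 and 12 > 7, go right
  at 36: both 9 and 12 < 36, go left
  at 30: both 9 and 12 < 30, go left
  at 25: both 9 and 12 < 25, go left
  at 9: 9 <= 9 <= 12, this is the LCA
LCA = 9


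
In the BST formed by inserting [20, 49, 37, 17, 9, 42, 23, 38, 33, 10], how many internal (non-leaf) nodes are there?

Tree built from: [20, 49, 37, 17, 9, 42, 23, 38, 33, 10]
Tree (level-order array): [20, 17, 49, 9, None, 37, None, None, 10, 23, 42, None, None, None, 33, 38]
Rule: An internal node has at least one child.
Per-node child counts:
  node 20: 2 child(ren)
  node 17: 1 child(ren)
  node 9: 1 child(ren)
  node 10: 0 child(ren)
  node 49: 1 child(ren)
  node 37: 2 child(ren)
  node 23: 1 child(ren)
  node 33: 0 child(ren)
  node 42: 1 child(ren)
  node 38: 0 child(ren)
Matching nodes: [20, 17, 9, 49, 37, 23, 42]
Count of internal (non-leaf) nodes: 7


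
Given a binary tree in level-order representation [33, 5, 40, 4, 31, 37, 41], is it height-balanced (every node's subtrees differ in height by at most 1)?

Tree (level-order array): [33, 5, 40, 4, 31, 37, 41]
Definition: a tree is height-balanced if, at every node, |h(left) - h(right)| <= 1 (empty subtree has height -1).
Bottom-up per-node check:
  node 4: h_left=-1, h_right=-1, diff=0 [OK], height=0
  node 31: h_left=-1, h_right=-1, diff=0 [OK], height=0
  node 5: h_left=0, h_right=0, diff=0 [OK], height=1
  node 37: h_left=-1, h_right=-1, diff=0 [OK], height=0
  node 41: h_left=-1, h_right=-1, diff=0 [OK], height=0
  node 40: h_left=0, h_right=0, diff=0 [OK], height=1
  node 33: h_left=1, h_right=1, diff=0 [OK], height=2
All nodes satisfy the balance condition.
Result: Balanced


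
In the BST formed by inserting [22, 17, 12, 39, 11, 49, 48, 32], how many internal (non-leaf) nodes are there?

Tree built from: [22, 17, 12, 39, 11, 49, 48, 32]
Tree (level-order array): [22, 17, 39, 12, None, 32, 49, 11, None, None, None, 48]
Rule: An internal node has at least one child.
Per-node child counts:
  node 22: 2 child(ren)
  node 17: 1 child(ren)
  node 12: 1 child(ren)
  node 11: 0 child(ren)
  node 39: 2 child(ren)
  node 32: 0 child(ren)
  node 49: 1 child(ren)
  node 48: 0 child(ren)
Matching nodes: [22, 17, 12, 39, 49]
Count of internal (non-leaf) nodes: 5


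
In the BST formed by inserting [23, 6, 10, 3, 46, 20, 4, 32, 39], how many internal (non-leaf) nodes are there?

Tree built from: [23, 6, 10, 3, 46, 20, 4, 32, 39]
Tree (level-order array): [23, 6, 46, 3, 10, 32, None, None, 4, None, 20, None, 39]
Rule: An internal node has at least one child.
Per-node child counts:
  node 23: 2 child(ren)
  node 6: 2 child(ren)
  node 3: 1 child(ren)
  node 4: 0 child(ren)
  node 10: 1 child(ren)
  node 20: 0 child(ren)
  node 46: 1 child(ren)
  node 32: 1 child(ren)
  node 39: 0 child(ren)
Matching nodes: [23, 6, 3, 10, 46, 32]
Count of internal (non-leaf) nodes: 6


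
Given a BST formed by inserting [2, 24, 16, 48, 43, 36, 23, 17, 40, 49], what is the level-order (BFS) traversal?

Tree insertion order: [2, 24, 16, 48, 43, 36, 23, 17, 40, 49]
Tree (level-order array): [2, None, 24, 16, 48, None, 23, 43, 49, 17, None, 36, None, None, None, None, None, None, 40]
BFS from the root, enqueuing left then right child of each popped node:
  queue [2] -> pop 2, enqueue [24], visited so far: [2]
  queue [24] -> pop 24, enqueue [16, 48], visited so far: [2, 24]
  queue [16, 48] -> pop 16, enqueue [23], visited so far: [2, 24, 16]
  queue [48, 23] -> pop 48, enqueue [43, 49], visited so far: [2, 24, 16, 48]
  queue [23, 43, 49] -> pop 23, enqueue [17], visited so far: [2, 24, 16, 48, 23]
  queue [43, 49, 17] -> pop 43, enqueue [36], visited so far: [2, 24, 16, 48, 23, 43]
  queue [49, 17, 36] -> pop 49, enqueue [none], visited so far: [2, 24, 16, 48, 23, 43, 49]
  queue [17, 36] -> pop 17, enqueue [none], visited so far: [2, 24, 16, 48, 23, 43, 49, 17]
  queue [36] -> pop 36, enqueue [40], visited so far: [2, 24, 16, 48, 23, 43, 49, 17, 36]
  queue [40] -> pop 40, enqueue [none], visited so far: [2, 24, 16, 48, 23, 43, 49, 17, 36, 40]
Result: [2, 24, 16, 48, 23, 43, 49, 17, 36, 40]


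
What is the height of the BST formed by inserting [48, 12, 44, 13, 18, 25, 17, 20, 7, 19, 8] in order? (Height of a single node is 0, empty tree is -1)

Insertion order: [48, 12, 44, 13, 18, 25, 17, 20, 7, 19, 8]
Tree (level-order array): [48, 12, None, 7, 44, None, 8, 13, None, None, None, None, 18, 17, 25, None, None, 20, None, 19]
Compute height bottom-up (empty subtree = -1):
  height(8) = 1 + max(-1, -1) = 0
  height(7) = 1 + max(-1, 0) = 1
  height(17) = 1 + max(-1, -1) = 0
  height(19) = 1 + max(-1, -1) = 0
  height(20) = 1 + max(0, -1) = 1
  height(25) = 1 + max(1, -1) = 2
  height(18) = 1 + max(0, 2) = 3
  height(13) = 1 + max(-1, 3) = 4
  height(44) = 1 + max(4, -1) = 5
  height(12) = 1 + max(1, 5) = 6
  height(48) = 1 + max(6, -1) = 7
Height = 7


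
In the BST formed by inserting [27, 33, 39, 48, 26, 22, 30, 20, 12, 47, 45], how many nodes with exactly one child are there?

Tree built from: [27, 33, 39, 48, 26, 22, 30, 20, 12, 47, 45]
Tree (level-order array): [27, 26, 33, 22, None, 30, 39, 20, None, None, None, None, 48, 12, None, 47, None, None, None, 45]
Rule: These are nodes with exactly 1 non-null child.
Per-node child counts:
  node 27: 2 child(ren)
  node 26: 1 child(ren)
  node 22: 1 child(ren)
  node 20: 1 child(ren)
  node 12: 0 child(ren)
  node 33: 2 child(ren)
  node 30: 0 child(ren)
  node 39: 1 child(ren)
  node 48: 1 child(ren)
  node 47: 1 child(ren)
  node 45: 0 child(ren)
Matching nodes: [26, 22, 20, 39, 48, 47]
Count of nodes with exactly one child: 6


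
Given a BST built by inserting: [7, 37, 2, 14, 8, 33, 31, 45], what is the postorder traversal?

Tree insertion order: [7, 37, 2, 14, 8, 33, 31, 45]
Tree (level-order array): [7, 2, 37, None, None, 14, 45, 8, 33, None, None, None, None, 31]
Postorder traversal: [2, 8, 31, 33, 14, 45, 37, 7]


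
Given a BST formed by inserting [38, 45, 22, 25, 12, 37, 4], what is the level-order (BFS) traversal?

Tree insertion order: [38, 45, 22, 25, 12, 37, 4]
Tree (level-order array): [38, 22, 45, 12, 25, None, None, 4, None, None, 37]
BFS from the root, enqueuing left then right child of each popped node:
  queue [38] -> pop 38, enqueue [22, 45], visited so far: [38]
  queue [22, 45] -> pop 22, enqueue [12, 25], visited so far: [38, 22]
  queue [45, 12, 25] -> pop 45, enqueue [none], visited so far: [38, 22, 45]
  queue [12, 25] -> pop 12, enqueue [4], visited so far: [38, 22, 45, 12]
  queue [25, 4] -> pop 25, enqueue [37], visited so far: [38, 22, 45, 12, 25]
  queue [4, 37] -> pop 4, enqueue [none], visited so far: [38, 22, 45, 12, 25, 4]
  queue [37] -> pop 37, enqueue [none], visited so far: [38, 22, 45, 12, 25, 4, 37]
Result: [38, 22, 45, 12, 25, 4, 37]


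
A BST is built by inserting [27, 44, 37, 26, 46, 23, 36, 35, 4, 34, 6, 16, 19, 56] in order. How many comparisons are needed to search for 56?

Search path for 56: 27 -> 44 -> 46 -> 56
Found: True
Comparisons: 4


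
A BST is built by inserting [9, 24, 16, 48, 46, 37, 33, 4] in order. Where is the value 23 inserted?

Starting tree (level order): [9, 4, 24, None, None, 16, 48, None, None, 46, None, 37, None, 33]
Insertion path: 9 -> 24 -> 16
Result: insert 23 as right child of 16
Final tree (level order): [9, 4, 24, None, None, 16, 48, None, 23, 46, None, None, None, 37, None, 33]


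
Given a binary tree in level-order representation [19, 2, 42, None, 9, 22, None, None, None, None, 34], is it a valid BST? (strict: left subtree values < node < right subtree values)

Level-order array: [19, 2, 42, None, 9, 22, None, None, None, None, 34]
Validate using subtree bounds (lo, hi): at each node, require lo < value < hi,
then recurse left with hi=value and right with lo=value.
Preorder trace (stopping at first violation):
  at node 19 with bounds (-inf, +inf): OK
  at node 2 with bounds (-inf, 19): OK
  at node 9 with bounds (2, 19): OK
  at node 42 with bounds (19, +inf): OK
  at node 22 with bounds (19, 42): OK
  at node 34 with bounds (22, 42): OK
No violation found at any node.
Result: Valid BST


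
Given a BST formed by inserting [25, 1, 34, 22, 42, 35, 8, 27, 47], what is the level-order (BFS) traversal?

Tree insertion order: [25, 1, 34, 22, 42, 35, 8, 27, 47]
Tree (level-order array): [25, 1, 34, None, 22, 27, 42, 8, None, None, None, 35, 47]
BFS from the root, enqueuing left then right child of each popped node:
  queue [25] -> pop 25, enqueue [1, 34], visited so far: [25]
  queue [1, 34] -> pop 1, enqueue [22], visited so far: [25, 1]
  queue [34, 22] -> pop 34, enqueue [27, 42], visited so far: [25, 1, 34]
  queue [22, 27, 42] -> pop 22, enqueue [8], visited so far: [25, 1, 34, 22]
  queue [27, 42, 8] -> pop 27, enqueue [none], visited so far: [25, 1, 34, 22, 27]
  queue [42, 8] -> pop 42, enqueue [35, 47], visited so far: [25, 1, 34, 22, 27, 42]
  queue [8, 35, 47] -> pop 8, enqueue [none], visited so far: [25, 1, 34, 22, 27, 42, 8]
  queue [35, 47] -> pop 35, enqueue [none], visited so far: [25, 1, 34, 22, 27, 42, 8, 35]
  queue [47] -> pop 47, enqueue [none], visited so far: [25, 1, 34, 22, 27, 42, 8, 35, 47]
Result: [25, 1, 34, 22, 27, 42, 8, 35, 47]


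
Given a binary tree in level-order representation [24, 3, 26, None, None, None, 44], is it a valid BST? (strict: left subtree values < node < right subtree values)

Level-order array: [24, 3, 26, None, None, None, 44]
Validate using subtree bounds (lo, hi): at each node, require lo < value < hi,
then recurse left with hi=value and right with lo=value.
Preorder trace (stopping at first violation):
  at node 24 with bounds (-inf, +inf): OK
  at node 3 with bounds (-inf, 24): OK
  at node 26 with bounds (24, +inf): OK
  at node 44 with bounds (26, +inf): OK
No violation found at any node.
Result: Valid BST


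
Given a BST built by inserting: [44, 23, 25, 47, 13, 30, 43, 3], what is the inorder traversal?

Tree insertion order: [44, 23, 25, 47, 13, 30, 43, 3]
Tree (level-order array): [44, 23, 47, 13, 25, None, None, 3, None, None, 30, None, None, None, 43]
Inorder traversal: [3, 13, 23, 25, 30, 43, 44, 47]


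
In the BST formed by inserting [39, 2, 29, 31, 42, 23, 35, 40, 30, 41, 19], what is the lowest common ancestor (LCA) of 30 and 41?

Tree insertion order: [39, 2, 29, 31, 42, 23, 35, 40, 30, 41, 19]
Tree (level-order array): [39, 2, 42, None, 29, 40, None, 23, 31, None, 41, 19, None, 30, 35]
In a BST, the LCA of p=30, q=41 is the first node v on the
root-to-leaf path with p <= v <= q (go left if both < v, right if both > v).
Walk from root:
  at 39: 30 <= 39 <= 41, this is the LCA
LCA = 39


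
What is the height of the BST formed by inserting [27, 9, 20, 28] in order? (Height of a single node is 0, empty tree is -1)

Insertion order: [27, 9, 20, 28]
Tree (level-order array): [27, 9, 28, None, 20]
Compute height bottom-up (empty subtree = -1):
  height(20) = 1 + max(-1, -1) = 0
  height(9) = 1 + max(-1, 0) = 1
  height(28) = 1 + max(-1, -1) = 0
  height(27) = 1 + max(1, 0) = 2
Height = 2


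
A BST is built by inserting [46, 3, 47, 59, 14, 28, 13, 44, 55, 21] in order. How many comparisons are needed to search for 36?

Search path for 36: 46 -> 3 -> 14 -> 28 -> 44
Found: False
Comparisons: 5


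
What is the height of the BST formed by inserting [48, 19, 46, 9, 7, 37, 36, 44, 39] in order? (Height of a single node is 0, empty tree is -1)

Insertion order: [48, 19, 46, 9, 7, 37, 36, 44, 39]
Tree (level-order array): [48, 19, None, 9, 46, 7, None, 37, None, None, None, 36, 44, None, None, 39]
Compute height bottom-up (empty subtree = -1):
  height(7) = 1 + max(-1, -1) = 0
  height(9) = 1 + max(0, -1) = 1
  height(36) = 1 + max(-1, -1) = 0
  height(39) = 1 + max(-1, -1) = 0
  height(44) = 1 + max(0, -1) = 1
  height(37) = 1 + max(0, 1) = 2
  height(46) = 1 + max(2, -1) = 3
  height(19) = 1 + max(1, 3) = 4
  height(48) = 1 + max(4, -1) = 5
Height = 5


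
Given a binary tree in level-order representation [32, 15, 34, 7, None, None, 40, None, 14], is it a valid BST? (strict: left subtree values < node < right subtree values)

Level-order array: [32, 15, 34, 7, None, None, 40, None, 14]
Validate using subtree bounds (lo, hi): at each node, require lo < value < hi,
then recurse left with hi=value and right with lo=value.
Preorder trace (stopping at first violation):
  at node 32 with bounds (-inf, +inf): OK
  at node 15 with bounds (-inf, 32): OK
  at node 7 with bounds (-inf, 15): OK
  at node 14 with bounds (7, 15): OK
  at node 34 with bounds (32, +inf): OK
  at node 40 with bounds (34, +inf): OK
No violation found at any node.
Result: Valid BST


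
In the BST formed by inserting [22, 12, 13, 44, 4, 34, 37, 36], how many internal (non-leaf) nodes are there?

Tree built from: [22, 12, 13, 44, 4, 34, 37, 36]
Tree (level-order array): [22, 12, 44, 4, 13, 34, None, None, None, None, None, None, 37, 36]
Rule: An internal node has at least one child.
Per-node child counts:
  node 22: 2 child(ren)
  node 12: 2 child(ren)
  node 4: 0 child(ren)
  node 13: 0 child(ren)
  node 44: 1 child(ren)
  node 34: 1 child(ren)
  node 37: 1 child(ren)
  node 36: 0 child(ren)
Matching nodes: [22, 12, 44, 34, 37]
Count of internal (non-leaf) nodes: 5


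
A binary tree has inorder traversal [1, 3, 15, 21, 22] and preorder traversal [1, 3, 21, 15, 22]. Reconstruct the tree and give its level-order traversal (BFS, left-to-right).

Inorder:  [1, 3, 15, 21, 22]
Preorder: [1, 3, 21, 15, 22]
Algorithm: preorder visits root first, so consume preorder in order;
for each root, split the current inorder slice at that value into
left-subtree inorder and right-subtree inorder, then recurse.
Recursive splits:
  root=1; inorder splits into left=[], right=[3, 15, 21, 22]
  root=3; inorder splits into left=[], right=[15, 21, 22]
  root=21; inorder splits into left=[15], right=[22]
  root=15; inorder splits into left=[], right=[]
  root=22; inorder splits into left=[], right=[]
Reconstructed level-order: [1, 3, 21, 15, 22]


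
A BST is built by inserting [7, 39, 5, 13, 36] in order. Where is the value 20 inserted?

Starting tree (level order): [7, 5, 39, None, None, 13, None, None, 36]
Insertion path: 7 -> 39 -> 13 -> 36
Result: insert 20 as left child of 36
Final tree (level order): [7, 5, 39, None, None, 13, None, None, 36, 20]


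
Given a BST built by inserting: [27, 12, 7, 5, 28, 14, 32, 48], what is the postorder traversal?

Tree insertion order: [27, 12, 7, 5, 28, 14, 32, 48]
Tree (level-order array): [27, 12, 28, 7, 14, None, 32, 5, None, None, None, None, 48]
Postorder traversal: [5, 7, 14, 12, 48, 32, 28, 27]


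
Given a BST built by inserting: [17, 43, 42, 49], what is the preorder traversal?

Tree insertion order: [17, 43, 42, 49]
Tree (level-order array): [17, None, 43, 42, 49]
Preorder traversal: [17, 43, 42, 49]


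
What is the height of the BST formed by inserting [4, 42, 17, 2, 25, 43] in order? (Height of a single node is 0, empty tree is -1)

Insertion order: [4, 42, 17, 2, 25, 43]
Tree (level-order array): [4, 2, 42, None, None, 17, 43, None, 25]
Compute height bottom-up (empty subtree = -1):
  height(2) = 1 + max(-1, -1) = 0
  height(25) = 1 + max(-1, -1) = 0
  height(17) = 1 + max(-1, 0) = 1
  height(43) = 1 + max(-1, -1) = 0
  height(42) = 1 + max(1, 0) = 2
  height(4) = 1 + max(0, 2) = 3
Height = 3


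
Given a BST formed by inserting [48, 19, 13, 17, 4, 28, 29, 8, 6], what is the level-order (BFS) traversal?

Tree insertion order: [48, 19, 13, 17, 4, 28, 29, 8, 6]
Tree (level-order array): [48, 19, None, 13, 28, 4, 17, None, 29, None, 8, None, None, None, None, 6]
BFS from the root, enqueuing left then right child of each popped node:
  queue [48] -> pop 48, enqueue [19], visited so far: [48]
  queue [19] -> pop 19, enqueue [13, 28], visited so far: [48, 19]
  queue [13, 28] -> pop 13, enqueue [4, 17], visited so far: [48, 19, 13]
  queue [28, 4, 17] -> pop 28, enqueue [29], visited so far: [48, 19, 13, 28]
  queue [4, 17, 29] -> pop 4, enqueue [8], visited so far: [48, 19, 13, 28, 4]
  queue [17, 29, 8] -> pop 17, enqueue [none], visited so far: [48, 19, 13, 28, 4, 17]
  queue [29, 8] -> pop 29, enqueue [none], visited so far: [48, 19, 13, 28, 4, 17, 29]
  queue [8] -> pop 8, enqueue [6], visited so far: [48, 19, 13, 28, 4, 17, 29, 8]
  queue [6] -> pop 6, enqueue [none], visited so far: [48, 19, 13, 28, 4, 17, 29, 8, 6]
Result: [48, 19, 13, 28, 4, 17, 29, 8, 6]


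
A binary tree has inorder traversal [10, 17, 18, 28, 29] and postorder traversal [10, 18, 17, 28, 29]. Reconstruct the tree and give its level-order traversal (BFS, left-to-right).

Inorder:   [10, 17, 18, 28, 29]
Postorder: [10, 18, 17, 28, 29]
Algorithm: postorder visits root last, so walk postorder right-to-left;
each value is the root of the current inorder slice — split it at that
value, recurse on the right subtree first, then the left.
Recursive splits:
  root=29; inorder splits into left=[10, 17, 18, 28], right=[]
  root=28; inorder splits into left=[10, 17, 18], right=[]
  root=17; inorder splits into left=[10], right=[18]
  root=18; inorder splits into left=[], right=[]
  root=10; inorder splits into left=[], right=[]
Reconstructed level-order: [29, 28, 17, 10, 18]


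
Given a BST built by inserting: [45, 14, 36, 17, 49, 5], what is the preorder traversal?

Tree insertion order: [45, 14, 36, 17, 49, 5]
Tree (level-order array): [45, 14, 49, 5, 36, None, None, None, None, 17]
Preorder traversal: [45, 14, 5, 36, 17, 49]


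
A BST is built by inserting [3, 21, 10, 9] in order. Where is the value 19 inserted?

Starting tree (level order): [3, None, 21, 10, None, 9]
Insertion path: 3 -> 21 -> 10
Result: insert 19 as right child of 10
Final tree (level order): [3, None, 21, 10, None, 9, 19]


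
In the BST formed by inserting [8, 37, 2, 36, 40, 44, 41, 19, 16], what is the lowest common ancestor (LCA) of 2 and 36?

Tree insertion order: [8, 37, 2, 36, 40, 44, 41, 19, 16]
Tree (level-order array): [8, 2, 37, None, None, 36, 40, 19, None, None, 44, 16, None, 41]
In a BST, the LCA of p=2, q=36 is the first node v on the
root-to-leaf path with p <= v <= q (go left if both < v, right if both > v).
Walk from root:
  at 8: 2 <= 8 <= 36, this is the LCA
LCA = 8


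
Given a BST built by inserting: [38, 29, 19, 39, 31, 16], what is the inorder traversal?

Tree insertion order: [38, 29, 19, 39, 31, 16]
Tree (level-order array): [38, 29, 39, 19, 31, None, None, 16]
Inorder traversal: [16, 19, 29, 31, 38, 39]


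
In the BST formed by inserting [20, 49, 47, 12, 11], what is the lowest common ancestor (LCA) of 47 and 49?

Tree insertion order: [20, 49, 47, 12, 11]
Tree (level-order array): [20, 12, 49, 11, None, 47]
In a BST, the LCA of p=47, q=49 is the first node v on the
root-to-leaf path with p <= v <= q (go left if both < v, right if both > v).
Walk from root:
  at 20: both 47 and 49 > 20, go right
  at 49: 47 <= 49 <= 49, this is the LCA
LCA = 49


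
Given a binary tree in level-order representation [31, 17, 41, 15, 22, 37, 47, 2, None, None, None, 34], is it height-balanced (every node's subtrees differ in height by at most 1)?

Tree (level-order array): [31, 17, 41, 15, 22, 37, 47, 2, None, None, None, 34]
Definition: a tree is height-balanced if, at every node, |h(left) - h(right)| <= 1 (empty subtree has height -1).
Bottom-up per-node check:
  node 2: h_left=-1, h_right=-1, diff=0 [OK], height=0
  node 15: h_left=0, h_right=-1, diff=1 [OK], height=1
  node 22: h_left=-1, h_right=-1, diff=0 [OK], height=0
  node 17: h_left=1, h_right=0, diff=1 [OK], height=2
  node 34: h_left=-1, h_right=-1, diff=0 [OK], height=0
  node 37: h_left=0, h_right=-1, diff=1 [OK], height=1
  node 47: h_left=-1, h_right=-1, diff=0 [OK], height=0
  node 41: h_left=1, h_right=0, diff=1 [OK], height=2
  node 31: h_left=2, h_right=2, diff=0 [OK], height=3
All nodes satisfy the balance condition.
Result: Balanced


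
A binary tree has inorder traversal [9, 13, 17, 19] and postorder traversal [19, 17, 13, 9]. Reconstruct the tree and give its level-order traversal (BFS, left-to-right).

Inorder:   [9, 13, 17, 19]
Postorder: [19, 17, 13, 9]
Algorithm: postorder visits root last, so walk postorder right-to-left;
each value is the root of the current inorder slice — split it at that
value, recurse on the right subtree first, then the left.
Recursive splits:
  root=9; inorder splits into left=[], right=[13, 17, 19]
  root=13; inorder splits into left=[], right=[17, 19]
  root=17; inorder splits into left=[], right=[19]
  root=19; inorder splits into left=[], right=[]
Reconstructed level-order: [9, 13, 17, 19]


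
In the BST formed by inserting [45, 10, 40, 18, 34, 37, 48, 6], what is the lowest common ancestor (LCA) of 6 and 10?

Tree insertion order: [45, 10, 40, 18, 34, 37, 48, 6]
Tree (level-order array): [45, 10, 48, 6, 40, None, None, None, None, 18, None, None, 34, None, 37]
In a BST, the LCA of p=6, q=10 is the first node v on the
root-to-leaf path with p <= v <= q (go left if both < v, right if both > v).
Walk from root:
  at 45: both 6 and 10 < 45, go left
  at 10: 6 <= 10 <= 10, this is the LCA
LCA = 10


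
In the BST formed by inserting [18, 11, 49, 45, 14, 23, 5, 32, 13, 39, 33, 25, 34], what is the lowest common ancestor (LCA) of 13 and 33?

Tree insertion order: [18, 11, 49, 45, 14, 23, 5, 32, 13, 39, 33, 25, 34]
Tree (level-order array): [18, 11, 49, 5, 14, 45, None, None, None, 13, None, 23, None, None, None, None, 32, 25, 39, None, None, 33, None, None, 34]
In a BST, the LCA of p=13, q=33 is the first node v on the
root-to-leaf path with p <= v <= q (go left if both < v, right if both > v).
Walk from root:
  at 18: 13 <= 18 <= 33, this is the LCA
LCA = 18


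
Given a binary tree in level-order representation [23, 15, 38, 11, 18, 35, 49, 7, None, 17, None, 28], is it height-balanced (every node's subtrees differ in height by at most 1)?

Tree (level-order array): [23, 15, 38, 11, 18, 35, 49, 7, None, 17, None, 28]
Definition: a tree is height-balanced if, at every node, |h(left) - h(right)| <= 1 (empty subtree has height -1).
Bottom-up per-node check:
  node 7: h_left=-1, h_right=-1, diff=0 [OK], height=0
  node 11: h_left=0, h_right=-1, diff=1 [OK], height=1
  node 17: h_left=-1, h_right=-1, diff=0 [OK], height=0
  node 18: h_left=0, h_right=-1, diff=1 [OK], height=1
  node 15: h_left=1, h_right=1, diff=0 [OK], height=2
  node 28: h_left=-1, h_right=-1, diff=0 [OK], height=0
  node 35: h_left=0, h_right=-1, diff=1 [OK], height=1
  node 49: h_left=-1, h_right=-1, diff=0 [OK], height=0
  node 38: h_left=1, h_right=0, diff=1 [OK], height=2
  node 23: h_left=2, h_right=2, diff=0 [OK], height=3
All nodes satisfy the balance condition.
Result: Balanced


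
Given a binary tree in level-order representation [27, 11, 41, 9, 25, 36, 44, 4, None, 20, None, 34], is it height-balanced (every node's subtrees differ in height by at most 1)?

Tree (level-order array): [27, 11, 41, 9, 25, 36, 44, 4, None, 20, None, 34]
Definition: a tree is height-balanced if, at every node, |h(left) - h(right)| <= 1 (empty subtree has height -1).
Bottom-up per-node check:
  node 4: h_left=-1, h_right=-1, diff=0 [OK], height=0
  node 9: h_left=0, h_right=-1, diff=1 [OK], height=1
  node 20: h_left=-1, h_right=-1, diff=0 [OK], height=0
  node 25: h_left=0, h_right=-1, diff=1 [OK], height=1
  node 11: h_left=1, h_right=1, diff=0 [OK], height=2
  node 34: h_left=-1, h_right=-1, diff=0 [OK], height=0
  node 36: h_left=0, h_right=-1, diff=1 [OK], height=1
  node 44: h_left=-1, h_right=-1, diff=0 [OK], height=0
  node 41: h_left=1, h_right=0, diff=1 [OK], height=2
  node 27: h_left=2, h_right=2, diff=0 [OK], height=3
All nodes satisfy the balance condition.
Result: Balanced


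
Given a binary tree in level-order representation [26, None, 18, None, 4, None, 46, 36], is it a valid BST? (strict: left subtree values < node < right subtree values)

Level-order array: [26, None, 18, None, 4, None, 46, 36]
Validate using subtree bounds (lo, hi): at each node, require lo < value < hi,
then recurse left with hi=value and right with lo=value.
Preorder trace (stopping at first violation):
  at node 26 with bounds (-inf, +inf): OK
  at node 18 with bounds (26, +inf): VIOLATION
Node 18 violates its bound: not (26 < 18 < +inf).
Result: Not a valid BST


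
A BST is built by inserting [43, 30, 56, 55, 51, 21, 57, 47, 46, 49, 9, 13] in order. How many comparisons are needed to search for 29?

Search path for 29: 43 -> 30 -> 21
Found: False
Comparisons: 3


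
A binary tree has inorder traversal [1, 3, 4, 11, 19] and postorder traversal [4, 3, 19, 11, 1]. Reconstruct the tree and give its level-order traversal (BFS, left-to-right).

Inorder:   [1, 3, 4, 11, 19]
Postorder: [4, 3, 19, 11, 1]
Algorithm: postorder visits root last, so walk postorder right-to-left;
each value is the root of the current inorder slice — split it at that
value, recurse on the right subtree first, then the left.
Recursive splits:
  root=1; inorder splits into left=[], right=[3, 4, 11, 19]
  root=11; inorder splits into left=[3, 4], right=[19]
  root=19; inorder splits into left=[], right=[]
  root=3; inorder splits into left=[], right=[4]
  root=4; inorder splits into left=[], right=[]
Reconstructed level-order: [1, 11, 3, 19, 4]


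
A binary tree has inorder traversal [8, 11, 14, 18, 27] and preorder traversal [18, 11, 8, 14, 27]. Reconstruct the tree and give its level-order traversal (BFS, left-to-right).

Inorder:  [8, 11, 14, 18, 27]
Preorder: [18, 11, 8, 14, 27]
Algorithm: preorder visits root first, so consume preorder in order;
for each root, split the current inorder slice at that value into
left-subtree inorder and right-subtree inorder, then recurse.
Recursive splits:
  root=18; inorder splits into left=[8, 11, 14], right=[27]
  root=11; inorder splits into left=[8], right=[14]
  root=8; inorder splits into left=[], right=[]
  root=14; inorder splits into left=[], right=[]
  root=27; inorder splits into left=[], right=[]
Reconstructed level-order: [18, 11, 27, 8, 14]


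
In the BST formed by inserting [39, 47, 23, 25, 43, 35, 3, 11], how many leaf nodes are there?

Tree built from: [39, 47, 23, 25, 43, 35, 3, 11]
Tree (level-order array): [39, 23, 47, 3, 25, 43, None, None, 11, None, 35]
Rule: A leaf has 0 children.
Per-node child counts:
  node 39: 2 child(ren)
  node 23: 2 child(ren)
  node 3: 1 child(ren)
  node 11: 0 child(ren)
  node 25: 1 child(ren)
  node 35: 0 child(ren)
  node 47: 1 child(ren)
  node 43: 0 child(ren)
Matching nodes: [11, 35, 43]
Count of leaf nodes: 3


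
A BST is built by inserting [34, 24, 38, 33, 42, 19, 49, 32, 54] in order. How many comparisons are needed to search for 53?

Search path for 53: 34 -> 38 -> 42 -> 49 -> 54
Found: False
Comparisons: 5


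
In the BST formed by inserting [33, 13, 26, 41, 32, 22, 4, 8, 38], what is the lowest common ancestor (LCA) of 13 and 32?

Tree insertion order: [33, 13, 26, 41, 32, 22, 4, 8, 38]
Tree (level-order array): [33, 13, 41, 4, 26, 38, None, None, 8, 22, 32]
In a BST, the LCA of p=13, q=32 is the first node v on the
root-to-leaf path with p <= v <= q (go left if both < v, right if both > v).
Walk from root:
  at 33: both 13 and 32 < 33, go left
  at 13: 13 <= 13 <= 32, this is the LCA
LCA = 13


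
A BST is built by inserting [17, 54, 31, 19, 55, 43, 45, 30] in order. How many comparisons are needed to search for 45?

Search path for 45: 17 -> 54 -> 31 -> 43 -> 45
Found: True
Comparisons: 5


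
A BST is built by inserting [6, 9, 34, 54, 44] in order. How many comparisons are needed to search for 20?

Search path for 20: 6 -> 9 -> 34
Found: False
Comparisons: 3


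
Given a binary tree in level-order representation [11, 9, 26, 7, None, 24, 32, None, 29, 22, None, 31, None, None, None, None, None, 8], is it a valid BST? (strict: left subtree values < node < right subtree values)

Level-order array: [11, 9, 26, 7, None, 24, 32, None, 29, 22, None, 31, None, None, None, None, None, 8]
Validate using subtree bounds (lo, hi): at each node, require lo < value < hi,
then recurse left with hi=value and right with lo=value.
Preorder trace (stopping at first violation):
  at node 11 with bounds (-inf, +inf): OK
  at node 9 with bounds (-inf, 11): OK
  at node 7 with bounds (-inf, 9): OK
  at node 29 with bounds (7, 9): VIOLATION
Node 29 violates its bound: not (7 < 29 < 9).
Result: Not a valid BST


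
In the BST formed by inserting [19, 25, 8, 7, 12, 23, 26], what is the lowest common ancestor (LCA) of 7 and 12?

Tree insertion order: [19, 25, 8, 7, 12, 23, 26]
Tree (level-order array): [19, 8, 25, 7, 12, 23, 26]
In a BST, the LCA of p=7, q=12 is the first node v on the
root-to-leaf path with p <= v <= q (go left if both < v, right if both > v).
Walk from root:
  at 19: both 7 and 12 < 19, go left
  at 8: 7 <= 8 <= 12, this is the LCA
LCA = 8


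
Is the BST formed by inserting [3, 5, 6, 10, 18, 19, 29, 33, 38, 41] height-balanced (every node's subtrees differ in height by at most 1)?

Tree (level-order array): [3, None, 5, None, 6, None, 10, None, 18, None, 19, None, 29, None, 33, None, 38, None, 41]
Definition: a tree is height-balanced if, at every node, |h(left) - h(right)| <= 1 (empty subtree has height -1).
Bottom-up per-node check:
  node 41: h_left=-1, h_right=-1, diff=0 [OK], height=0
  node 38: h_left=-1, h_right=0, diff=1 [OK], height=1
  node 33: h_left=-1, h_right=1, diff=2 [FAIL (|-1-1|=2 > 1)], height=2
  node 29: h_left=-1, h_right=2, diff=3 [FAIL (|-1-2|=3 > 1)], height=3
  node 19: h_left=-1, h_right=3, diff=4 [FAIL (|-1-3|=4 > 1)], height=4
  node 18: h_left=-1, h_right=4, diff=5 [FAIL (|-1-4|=5 > 1)], height=5
  node 10: h_left=-1, h_right=5, diff=6 [FAIL (|-1-5|=6 > 1)], height=6
  node 6: h_left=-1, h_right=6, diff=7 [FAIL (|-1-6|=7 > 1)], height=7
  node 5: h_left=-1, h_right=7, diff=8 [FAIL (|-1-7|=8 > 1)], height=8
  node 3: h_left=-1, h_right=8, diff=9 [FAIL (|-1-8|=9 > 1)], height=9
Node 33 violates the condition: |-1 - 1| = 2 > 1.
Result: Not balanced


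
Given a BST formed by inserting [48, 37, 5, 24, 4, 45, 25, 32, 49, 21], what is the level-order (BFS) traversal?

Tree insertion order: [48, 37, 5, 24, 4, 45, 25, 32, 49, 21]
Tree (level-order array): [48, 37, 49, 5, 45, None, None, 4, 24, None, None, None, None, 21, 25, None, None, None, 32]
BFS from the root, enqueuing left then right child of each popped node:
  queue [48] -> pop 48, enqueue [37, 49], visited so far: [48]
  queue [37, 49] -> pop 37, enqueue [5, 45], visited so far: [48, 37]
  queue [49, 5, 45] -> pop 49, enqueue [none], visited so far: [48, 37, 49]
  queue [5, 45] -> pop 5, enqueue [4, 24], visited so far: [48, 37, 49, 5]
  queue [45, 4, 24] -> pop 45, enqueue [none], visited so far: [48, 37, 49, 5, 45]
  queue [4, 24] -> pop 4, enqueue [none], visited so far: [48, 37, 49, 5, 45, 4]
  queue [24] -> pop 24, enqueue [21, 25], visited so far: [48, 37, 49, 5, 45, 4, 24]
  queue [21, 25] -> pop 21, enqueue [none], visited so far: [48, 37, 49, 5, 45, 4, 24, 21]
  queue [25] -> pop 25, enqueue [32], visited so far: [48, 37, 49, 5, 45, 4, 24, 21, 25]
  queue [32] -> pop 32, enqueue [none], visited so far: [48, 37, 49, 5, 45, 4, 24, 21, 25, 32]
Result: [48, 37, 49, 5, 45, 4, 24, 21, 25, 32]


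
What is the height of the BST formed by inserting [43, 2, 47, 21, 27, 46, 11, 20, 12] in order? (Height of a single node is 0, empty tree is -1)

Insertion order: [43, 2, 47, 21, 27, 46, 11, 20, 12]
Tree (level-order array): [43, 2, 47, None, 21, 46, None, 11, 27, None, None, None, 20, None, None, 12]
Compute height bottom-up (empty subtree = -1):
  height(12) = 1 + max(-1, -1) = 0
  height(20) = 1 + max(0, -1) = 1
  height(11) = 1 + max(-1, 1) = 2
  height(27) = 1 + max(-1, -1) = 0
  height(21) = 1 + max(2, 0) = 3
  height(2) = 1 + max(-1, 3) = 4
  height(46) = 1 + max(-1, -1) = 0
  height(47) = 1 + max(0, -1) = 1
  height(43) = 1 + max(4, 1) = 5
Height = 5


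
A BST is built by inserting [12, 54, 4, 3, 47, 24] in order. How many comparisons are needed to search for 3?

Search path for 3: 12 -> 4 -> 3
Found: True
Comparisons: 3


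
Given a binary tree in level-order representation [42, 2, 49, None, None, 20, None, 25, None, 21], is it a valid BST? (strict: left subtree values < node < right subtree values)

Level-order array: [42, 2, 49, None, None, 20, None, 25, None, 21]
Validate using subtree bounds (lo, hi): at each node, require lo < value < hi,
then recurse left with hi=value and right with lo=value.
Preorder trace (stopping at first violation):
  at node 42 with bounds (-inf, +inf): OK
  at node 2 with bounds (-inf, 42): OK
  at node 49 with bounds (42, +inf): OK
  at node 20 with bounds (42, 49): VIOLATION
Node 20 violates its bound: not (42 < 20 < 49).
Result: Not a valid BST


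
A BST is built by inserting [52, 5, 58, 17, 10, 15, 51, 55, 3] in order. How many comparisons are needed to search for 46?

Search path for 46: 52 -> 5 -> 17 -> 51
Found: False
Comparisons: 4


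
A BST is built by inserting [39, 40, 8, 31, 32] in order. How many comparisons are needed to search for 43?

Search path for 43: 39 -> 40
Found: False
Comparisons: 2


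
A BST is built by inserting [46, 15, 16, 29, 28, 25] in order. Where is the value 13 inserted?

Starting tree (level order): [46, 15, None, None, 16, None, 29, 28, None, 25]
Insertion path: 46 -> 15
Result: insert 13 as left child of 15
Final tree (level order): [46, 15, None, 13, 16, None, None, None, 29, 28, None, 25]


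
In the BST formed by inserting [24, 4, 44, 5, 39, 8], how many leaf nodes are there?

Tree built from: [24, 4, 44, 5, 39, 8]
Tree (level-order array): [24, 4, 44, None, 5, 39, None, None, 8]
Rule: A leaf has 0 children.
Per-node child counts:
  node 24: 2 child(ren)
  node 4: 1 child(ren)
  node 5: 1 child(ren)
  node 8: 0 child(ren)
  node 44: 1 child(ren)
  node 39: 0 child(ren)
Matching nodes: [8, 39]
Count of leaf nodes: 2


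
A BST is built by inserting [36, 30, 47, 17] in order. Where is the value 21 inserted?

Starting tree (level order): [36, 30, 47, 17]
Insertion path: 36 -> 30 -> 17
Result: insert 21 as right child of 17
Final tree (level order): [36, 30, 47, 17, None, None, None, None, 21]


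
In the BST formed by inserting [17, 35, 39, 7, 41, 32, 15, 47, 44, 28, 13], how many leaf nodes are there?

Tree built from: [17, 35, 39, 7, 41, 32, 15, 47, 44, 28, 13]
Tree (level-order array): [17, 7, 35, None, 15, 32, 39, 13, None, 28, None, None, 41, None, None, None, None, None, 47, 44]
Rule: A leaf has 0 children.
Per-node child counts:
  node 17: 2 child(ren)
  node 7: 1 child(ren)
  node 15: 1 child(ren)
  node 13: 0 child(ren)
  node 35: 2 child(ren)
  node 32: 1 child(ren)
  node 28: 0 child(ren)
  node 39: 1 child(ren)
  node 41: 1 child(ren)
  node 47: 1 child(ren)
  node 44: 0 child(ren)
Matching nodes: [13, 28, 44]
Count of leaf nodes: 3


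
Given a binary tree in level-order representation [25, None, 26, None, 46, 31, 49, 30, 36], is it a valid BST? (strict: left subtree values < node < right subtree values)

Level-order array: [25, None, 26, None, 46, 31, 49, 30, 36]
Validate using subtree bounds (lo, hi): at each node, require lo < value < hi,
then recurse left with hi=value and right with lo=value.
Preorder trace (stopping at first violation):
  at node 25 with bounds (-inf, +inf): OK
  at node 26 with bounds (25, +inf): OK
  at node 46 with bounds (26, +inf): OK
  at node 31 with bounds (26, 46): OK
  at node 30 with bounds (26, 31): OK
  at node 36 with bounds (31, 46): OK
  at node 49 with bounds (46, +inf): OK
No violation found at any node.
Result: Valid BST


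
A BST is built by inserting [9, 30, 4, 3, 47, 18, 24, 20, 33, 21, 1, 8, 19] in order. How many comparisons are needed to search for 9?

Search path for 9: 9
Found: True
Comparisons: 1


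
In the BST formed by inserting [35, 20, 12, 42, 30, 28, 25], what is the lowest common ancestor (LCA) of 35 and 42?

Tree insertion order: [35, 20, 12, 42, 30, 28, 25]
Tree (level-order array): [35, 20, 42, 12, 30, None, None, None, None, 28, None, 25]
In a BST, the LCA of p=35, q=42 is the first node v on the
root-to-leaf path with p <= v <= q (go left if both < v, right if both > v).
Walk from root:
  at 35: 35 <= 35 <= 42, this is the LCA
LCA = 35


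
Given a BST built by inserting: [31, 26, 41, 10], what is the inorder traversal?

Tree insertion order: [31, 26, 41, 10]
Tree (level-order array): [31, 26, 41, 10]
Inorder traversal: [10, 26, 31, 41]


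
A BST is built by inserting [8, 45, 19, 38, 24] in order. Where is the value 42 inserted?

Starting tree (level order): [8, None, 45, 19, None, None, 38, 24]
Insertion path: 8 -> 45 -> 19 -> 38
Result: insert 42 as right child of 38
Final tree (level order): [8, None, 45, 19, None, None, 38, 24, 42]


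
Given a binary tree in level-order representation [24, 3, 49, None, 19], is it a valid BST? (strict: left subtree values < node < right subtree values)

Level-order array: [24, 3, 49, None, 19]
Validate using subtree bounds (lo, hi): at each node, require lo < value < hi,
then recurse left with hi=value and right with lo=value.
Preorder trace (stopping at first violation):
  at node 24 with bounds (-inf, +inf): OK
  at node 3 with bounds (-inf, 24): OK
  at node 19 with bounds (3, 24): OK
  at node 49 with bounds (24, +inf): OK
No violation found at any node.
Result: Valid BST


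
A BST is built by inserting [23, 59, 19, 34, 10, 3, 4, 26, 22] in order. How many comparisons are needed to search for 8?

Search path for 8: 23 -> 19 -> 10 -> 3 -> 4
Found: False
Comparisons: 5


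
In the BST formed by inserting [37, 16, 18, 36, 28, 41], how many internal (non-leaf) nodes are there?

Tree built from: [37, 16, 18, 36, 28, 41]
Tree (level-order array): [37, 16, 41, None, 18, None, None, None, 36, 28]
Rule: An internal node has at least one child.
Per-node child counts:
  node 37: 2 child(ren)
  node 16: 1 child(ren)
  node 18: 1 child(ren)
  node 36: 1 child(ren)
  node 28: 0 child(ren)
  node 41: 0 child(ren)
Matching nodes: [37, 16, 18, 36]
Count of internal (non-leaf) nodes: 4


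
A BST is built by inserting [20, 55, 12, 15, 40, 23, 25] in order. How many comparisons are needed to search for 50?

Search path for 50: 20 -> 55 -> 40
Found: False
Comparisons: 3


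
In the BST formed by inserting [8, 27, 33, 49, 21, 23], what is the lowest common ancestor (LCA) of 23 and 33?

Tree insertion order: [8, 27, 33, 49, 21, 23]
Tree (level-order array): [8, None, 27, 21, 33, None, 23, None, 49]
In a BST, the LCA of p=23, q=33 is the first node v on the
root-to-leaf path with p <= v <= q (go left if both < v, right if both > v).
Walk from root:
  at 8: both 23 and 33 > 8, go right
  at 27: 23 <= 27 <= 33, this is the LCA
LCA = 27
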